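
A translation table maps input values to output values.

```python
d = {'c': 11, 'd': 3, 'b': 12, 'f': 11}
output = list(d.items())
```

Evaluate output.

Step 1: d.items() returns (key, value) pairs in insertion order.
Therefore output = [('c', 11), ('d', 3), ('b', 12), ('f', 11)].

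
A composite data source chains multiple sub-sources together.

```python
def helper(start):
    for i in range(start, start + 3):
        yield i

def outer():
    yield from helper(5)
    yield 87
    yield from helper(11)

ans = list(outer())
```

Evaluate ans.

Step 1: outer() delegates to helper(5):
  yield 5
  yield 6
  yield 7
Step 2: yield 87
Step 3: Delegates to helper(11):
  yield 11
  yield 12
  yield 13
Therefore ans = [5, 6, 7, 87, 11, 12, 13].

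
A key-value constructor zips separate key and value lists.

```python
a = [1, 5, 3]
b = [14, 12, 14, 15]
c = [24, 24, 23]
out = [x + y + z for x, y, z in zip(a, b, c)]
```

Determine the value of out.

Step 1: zip three lists (truncates to shortest, len=3):
  1 + 14 + 24 = 39
  5 + 12 + 24 = 41
  3 + 14 + 23 = 40
Therefore out = [39, 41, 40].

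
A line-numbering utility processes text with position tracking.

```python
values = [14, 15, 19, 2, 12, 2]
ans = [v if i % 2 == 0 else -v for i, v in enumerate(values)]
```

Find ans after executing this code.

Step 1: For each (i, v), keep v if i is even, negate if odd:
  i=0 (even): keep 14
  i=1 (odd): negate to -15
  i=2 (even): keep 19
  i=3 (odd): negate to -2
  i=4 (even): keep 12
  i=5 (odd): negate to -2
Therefore ans = [14, -15, 19, -2, 12, -2].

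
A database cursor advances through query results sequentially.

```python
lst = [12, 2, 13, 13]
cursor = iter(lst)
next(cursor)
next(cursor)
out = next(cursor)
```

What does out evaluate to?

Step 1: Create iterator over [12, 2, 13, 13].
Step 2: next() consumes 12.
Step 3: next() consumes 2.
Step 4: next() returns 13.
Therefore out = 13.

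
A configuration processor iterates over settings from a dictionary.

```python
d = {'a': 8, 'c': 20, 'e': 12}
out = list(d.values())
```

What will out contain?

Step 1: d.values() returns the dictionary values in insertion order.
Therefore out = [8, 20, 12].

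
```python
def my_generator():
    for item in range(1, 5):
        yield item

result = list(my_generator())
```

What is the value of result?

Step 1: The generator yields each value from range(1, 5).
Step 2: list() consumes all yields: [1, 2, 3, 4].
Therefore result = [1, 2, 3, 4].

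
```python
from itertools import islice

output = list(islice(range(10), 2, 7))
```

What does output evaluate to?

Step 1: islice(range(10), 2, 7) takes elements at indices [2, 7).
Step 2: Elements: [2, 3, 4, 5, 6].
Therefore output = [2, 3, 4, 5, 6].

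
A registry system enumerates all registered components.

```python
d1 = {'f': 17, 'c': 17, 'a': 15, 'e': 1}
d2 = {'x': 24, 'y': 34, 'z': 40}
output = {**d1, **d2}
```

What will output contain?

Step 1: Merge d1 and d2 (d2 values override on key conflicts).
Step 2: d1 has keys ['f', 'c', 'a', 'e'], d2 has keys ['x', 'y', 'z'].
Therefore output = {'f': 17, 'c': 17, 'a': 15, 'e': 1, 'x': 24, 'y': 34, 'z': 40}.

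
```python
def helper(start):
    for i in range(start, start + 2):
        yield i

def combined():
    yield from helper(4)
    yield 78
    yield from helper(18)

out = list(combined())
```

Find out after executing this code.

Step 1: combined() delegates to helper(4):
  yield 4
  yield 5
Step 2: yield 78
Step 3: Delegates to helper(18):
  yield 18
  yield 19
Therefore out = [4, 5, 78, 18, 19].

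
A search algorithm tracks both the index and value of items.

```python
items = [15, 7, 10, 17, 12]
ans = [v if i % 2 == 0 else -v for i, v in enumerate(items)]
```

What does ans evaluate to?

Step 1: For each (i, v), keep v if i is even, negate if odd:
  i=0 (even): keep 15
  i=1 (odd): negate to -7
  i=2 (even): keep 10
  i=3 (odd): negate to -17
  i=4 (even): keep 12
Therefore ans = [15, -7, 10, -17, 12].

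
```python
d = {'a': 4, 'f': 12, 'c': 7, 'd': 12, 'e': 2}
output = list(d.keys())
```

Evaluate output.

Step 1: d.keys() returns the dictionary keys in insertion order.
Therefore output = ['a', 'f', 'c', 'd', 'e'].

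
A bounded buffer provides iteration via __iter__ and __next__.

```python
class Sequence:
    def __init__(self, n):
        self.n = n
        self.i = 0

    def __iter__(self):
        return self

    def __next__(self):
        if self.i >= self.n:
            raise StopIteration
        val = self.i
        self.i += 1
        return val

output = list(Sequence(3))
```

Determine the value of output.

Step 1: Sequence(3) creates an iterator counting 0 to 2.
Step 2: list() consumes all values: [0, 1, 2].
Therefore output = [0, 1, 2].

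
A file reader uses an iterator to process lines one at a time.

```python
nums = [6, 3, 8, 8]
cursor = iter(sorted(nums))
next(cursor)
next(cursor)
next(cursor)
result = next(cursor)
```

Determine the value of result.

Step 1: sorted([6, 3, 8, 8]) = [3, 6, 8, 8].
Step 2: Create iterator and skip 3 elements.
Step 3: next() returns 8.
Therefore result = 8.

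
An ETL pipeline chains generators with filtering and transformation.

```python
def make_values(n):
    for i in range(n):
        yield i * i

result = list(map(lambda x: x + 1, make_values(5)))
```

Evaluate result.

Step 1: make_values(5) yields squares: [0, 1, 4, 9, 16].
Step 2: map adds 1 to each: [1, 2, 5, 10, 17].
Therefore result = [1, 2, 5, 10, 17].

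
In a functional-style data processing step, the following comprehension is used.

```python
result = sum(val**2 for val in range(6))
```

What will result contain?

Step 1: Compute val**2 for each val in range(6):
  val=0: 0**2 = 0
  val=1: 1**2 = 1
  val=2: 2**2 = 4
  val=3: 3**2 = 9
  val=4: 4**2 = 16
  val=5: 5**2 = 25
Step 2: sum = 0 + 1 + 4 + 9 + 16 + 25 = 55.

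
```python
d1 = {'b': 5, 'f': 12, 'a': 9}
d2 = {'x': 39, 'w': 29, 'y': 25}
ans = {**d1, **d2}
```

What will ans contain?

Step 1: Merge d1 and d2 (d2 values override on key conflicts).
Step 2: d1 has keys ['b', 'f', 'a'], d2 has keys ['x', 'w', 'y'].
Therefore ans = {'b': 5, 'f': 12, 'a': 9, 'x': 39, 'w': 29, 'y': 25}.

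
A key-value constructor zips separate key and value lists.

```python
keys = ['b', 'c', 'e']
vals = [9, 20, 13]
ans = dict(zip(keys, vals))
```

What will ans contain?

Step 1: zip pairs keys with values:
  'b' -> 9
  'c' -> 20
  'e' -> 13
Therefore ans = {'b': 9, 'c': 20, 'e': 13}.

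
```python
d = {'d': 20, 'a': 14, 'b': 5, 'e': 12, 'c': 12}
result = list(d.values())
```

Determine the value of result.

Step 1: d.values() returns the dictionary values in insertion order.
Therefore result = [20, 14, 5, 12, 12].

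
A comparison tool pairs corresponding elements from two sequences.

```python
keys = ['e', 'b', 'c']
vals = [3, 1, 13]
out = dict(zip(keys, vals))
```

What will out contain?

Step 1: zip pairs keys with values:
  'e' -> 3
  'b' -> 1
  'c' -> 13
Therefore out = {'e': 3, 'b': 1, 'c': 13}.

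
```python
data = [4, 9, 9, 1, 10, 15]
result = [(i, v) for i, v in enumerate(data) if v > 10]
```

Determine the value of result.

Step 1: Filter enumerate([4, 9, 9, 1, 10, 15]) keeping v > 10:
  (0, 4): 4 <= 10, excluded
  (1, 9): 9 <= 10, excluded
  (2, 9): 9 <= 10, excluded
  (3, 1): 1 <= 10, excluded
  (4, 10): 10 <= 10, excluded
  (5, 15): 15 > 10, included
Therefore result = [(5, 15)].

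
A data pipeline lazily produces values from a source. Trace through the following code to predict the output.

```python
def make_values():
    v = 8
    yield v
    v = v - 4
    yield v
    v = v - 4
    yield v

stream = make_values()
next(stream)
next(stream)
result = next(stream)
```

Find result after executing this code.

Step 1: Trace through generator execution:
  Yield 1: v starts at 8, yield 8
  Yield 2: v = 8 - 4 = 4, yield 4
  Yield 3: v = 4 - 4 = 0, yield 0
Step 2: First next() gets 8, second next() gets the second value, third next() yields 0.
Therefore result = 0.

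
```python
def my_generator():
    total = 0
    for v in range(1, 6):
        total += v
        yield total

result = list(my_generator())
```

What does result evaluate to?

Step 1: Generator accumulates running sum:
  v=1: total = 1, yield 1
  v=2: total = 3, yield 3
  v=3: total = 6, yield 6
  v=4: total = 10, yield 10
  v=5: total = 15, yield 15
Therefore result = [1, 3, 6, 10, 15].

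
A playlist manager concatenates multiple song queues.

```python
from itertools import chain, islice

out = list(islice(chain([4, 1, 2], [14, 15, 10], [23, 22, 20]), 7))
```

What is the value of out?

Step 1: chain([4, 1, 2], [14, 15, 10], [23, 22, 20]) = [4, 1, 2, 14, 15, 10, 23, 22, 20].
Step 2: islice takes first 7 elements: [4, 1, 2, 14, 15, 10, 23].
Therefore out = [4, 1, 2, 14, 15, 10, 23].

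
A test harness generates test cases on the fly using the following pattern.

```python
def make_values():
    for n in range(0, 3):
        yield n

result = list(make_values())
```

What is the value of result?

Step 1: The generator yields each value from range(0, 3).
Step 2: list() consumes all yields: [0, 1, 2].
Therefore result = [0, 1, 2].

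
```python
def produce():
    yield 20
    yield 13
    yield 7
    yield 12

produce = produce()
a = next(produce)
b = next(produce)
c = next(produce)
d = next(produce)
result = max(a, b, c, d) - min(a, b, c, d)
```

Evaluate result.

Step 1: Create generator and consume all values:
  a = next(produce) = 20
  b = next(produce) = 13
  c = next(produce) = 7
  d = next(produce) = 12
Step 2: max = 20, min = 7, result = 20 - 7 = 13.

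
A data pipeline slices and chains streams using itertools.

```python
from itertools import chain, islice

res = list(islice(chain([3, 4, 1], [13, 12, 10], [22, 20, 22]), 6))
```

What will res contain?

Step 1: chain([3, 4, 1], [13, 12, 10], [22, 20, 22]) = [3, 4, 1, 13, 12, 10, 22, 20, 22].
Step 2: islice takes first 6 elements: [3, 4, 1, 13, 12, 10].
Therefore res = [3, 4, 1, 13, 12, 10].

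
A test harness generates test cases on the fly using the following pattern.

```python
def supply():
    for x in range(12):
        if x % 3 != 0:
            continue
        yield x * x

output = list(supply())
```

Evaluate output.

Step 1: Only yield x**2 when x is divisible by 3:
  x=0: 0 % 3 == 0, yield 0**2 = 0
  x=3: 3 % 3 == 0, yield 3**2 = 9
  x=6: 6 % 3 == 0, yield 6**2 = 36
  x=9: 9 % 3 == 0, yield 9**2 = 81
Therefore output = [0, 9, 36, 81].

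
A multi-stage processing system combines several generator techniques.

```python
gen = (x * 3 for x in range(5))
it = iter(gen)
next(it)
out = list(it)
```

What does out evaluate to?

Step 1: Generator produces [0, 3, 6, 9, 12].
Step 2: next(it) consumes first element (0).
Step 3: list(it) collects remaining: [3, 6, 9, 12].
Therefore out = [3, 6, 9, 12].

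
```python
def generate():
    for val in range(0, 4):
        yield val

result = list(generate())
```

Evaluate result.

Step 1: The generator yields each value from range(0, 4).
Step 2: list() consumes all yields: [0, 1, 2, 3].
Therefore result = [0, 1, 2, 3].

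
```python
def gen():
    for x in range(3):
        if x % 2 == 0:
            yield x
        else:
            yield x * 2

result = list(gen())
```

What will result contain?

Step 1: For each x in range(3), yield x if even, else x*2:
  x=0 (even): yield 0
  x=1 (odd): yield 1*2 = 2
  x=2 (even): yield 2
Therefore result = [0, 2, 2].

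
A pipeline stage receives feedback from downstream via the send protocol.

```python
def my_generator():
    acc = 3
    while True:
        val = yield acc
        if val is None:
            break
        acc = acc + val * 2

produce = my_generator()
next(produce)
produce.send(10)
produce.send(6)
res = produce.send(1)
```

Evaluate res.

Step 1: next() -> yield acc=3.
Step 2: send(10) -> val=10, acc = 3 + 10*2 = 23, yield 23.
Step 3: send(6) -> val=6, acc = 23 + 6*2 = 35, yield 35.
Step 4: send(1) -> val=1, acc = 35 + 1*2 = 37, yield 37.
Therefore res = 37.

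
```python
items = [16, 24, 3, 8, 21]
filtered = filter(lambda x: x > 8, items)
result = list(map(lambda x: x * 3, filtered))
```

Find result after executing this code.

Step 1: Filter items for elements > 8:
  16: kept
  24: kept
  3: removed
  8: removed
  21: kept
Step 2: Map x * 3 on filtered [16, 24, 21]:
  16 -> 48
  24 -> 72
  21 -> 63
Therefore result = [48, 72, 63].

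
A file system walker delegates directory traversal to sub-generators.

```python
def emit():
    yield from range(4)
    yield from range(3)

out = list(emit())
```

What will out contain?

Step 1: Trace yields in order:
  yield 0
  yield 1
  yield 2
  yield 3
  yield 0
  yield 1
  yield 2
Therefore out = [0, 1, 2, 3, 0, 1, 2].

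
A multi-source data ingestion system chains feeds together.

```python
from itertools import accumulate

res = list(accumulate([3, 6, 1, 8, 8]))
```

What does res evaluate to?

Step 1: accumulate computes running sums:
  + 3 = 3
  + 6 = 9
  + 1 = 10
  + 8 = 18
  + 8 = 26
Therefore res = [3, 9, 10, 18, 26].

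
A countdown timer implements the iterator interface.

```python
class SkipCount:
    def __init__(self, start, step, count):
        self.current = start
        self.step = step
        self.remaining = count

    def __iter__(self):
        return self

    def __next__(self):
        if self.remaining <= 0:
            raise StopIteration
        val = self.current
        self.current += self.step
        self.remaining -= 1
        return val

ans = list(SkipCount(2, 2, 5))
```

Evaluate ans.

Step 1: SkipCount starts at 2, increments by 2, for 5 steps:
  Yield 2, then current += 2
  Yield 4, then current += 2
  Yield 6, then current += 2
  Yield 8, then current += 2
  Yield 10, then current += 2
Therefore ans = [2, 4, 6, 8, 10].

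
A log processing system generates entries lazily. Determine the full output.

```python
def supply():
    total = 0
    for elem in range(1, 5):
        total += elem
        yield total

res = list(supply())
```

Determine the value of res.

Step 1: Generator accumulates running sum:
  elem=1: total = 1, yield 1
  elem=2: total = 3, yield 3
  elem=3: total = 6, yield 6
  elem=4: total = 10, yield 10
Therefore res = [1, 3, 6, 10].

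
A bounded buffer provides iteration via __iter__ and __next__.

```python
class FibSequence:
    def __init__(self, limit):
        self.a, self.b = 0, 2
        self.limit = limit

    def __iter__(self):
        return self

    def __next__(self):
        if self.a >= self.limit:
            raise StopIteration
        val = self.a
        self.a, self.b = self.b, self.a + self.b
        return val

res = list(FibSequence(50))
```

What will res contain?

Step 1: Fibonacci-like sequence (a=0, b=2) until >= 50:
  Yield 0, then a,b = 2,2
  Yield 2, then a,b = 2,4
  Yield 2, then a,b = 4,6
  Yield 4, then a,b = 6,10
  Yield 6, then a,b = 10,16
  Yield 10, then a,b = 16,26
  Yield 16, then a,b = 26,42
  Yield 26, then a,b = 42,68
  Yield 42, then a,b = 68,110
Step 2: 68 >= 50, stop.
Therefore res = [0, 2, 2, 4, 6, 10, 16, 26, 42].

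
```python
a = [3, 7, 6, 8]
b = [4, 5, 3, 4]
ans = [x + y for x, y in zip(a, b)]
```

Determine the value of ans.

Step 1: Add corresponding elements:
  3 + 4 = 7
  7 + 5 = 12
  6 + 3 = 9
  8 + 4 = 12
Therefore ans = [7, 12, 9, 12].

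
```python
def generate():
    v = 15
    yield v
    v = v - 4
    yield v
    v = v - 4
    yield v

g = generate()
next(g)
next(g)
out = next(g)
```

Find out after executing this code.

Step 1: Trace through generator execution:
  Yield 1: v starts at 15, yield 15
  Yield 2: v = 15 - 4 = 11, yield 11
  Yield 3: v = 11 - 4 = 7, yield 7
Step 2: First next() gets 15, second next() gets the second value, third next() yields 7.
Therefore out = 7.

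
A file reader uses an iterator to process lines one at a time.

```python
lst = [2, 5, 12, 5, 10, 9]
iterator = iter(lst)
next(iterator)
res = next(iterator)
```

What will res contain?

Step 1: Create iterator over [2, 5, 12, 5, 10, 9].
Step 2: next() consumes 2.
Step 3: next() returns 5.
Therefore res = 5.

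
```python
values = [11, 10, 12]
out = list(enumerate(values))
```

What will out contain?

Step 1: enumerate pairs each element with its index:
  (0, 11)
  (1, 10)
  (2, 12)
Therefore out = [(0, 11), (1, 10), (2, 12)].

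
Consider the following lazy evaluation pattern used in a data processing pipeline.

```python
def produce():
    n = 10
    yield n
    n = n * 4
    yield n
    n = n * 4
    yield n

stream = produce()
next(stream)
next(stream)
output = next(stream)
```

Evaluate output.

Step 1: Trace through generator execution:
  Yield 1: n starts at 10, yield 10
  Yield 2: n = 10 * 4 = 40, yield 40
  Yield 3: n = 40 * 4 = 160, yield 160
Step 2: First next() gets 10, second next() gets the second value, third next() yields 160.
Therefore output = 160.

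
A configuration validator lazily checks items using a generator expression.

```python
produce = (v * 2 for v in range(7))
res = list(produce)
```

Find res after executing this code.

Step 1: For each v in range(7), compute v*2:
  v=0: 0*2 = 0
  v=1: 1*2 = 2
  v=2: 2*2 = 4
  v=3: 3*2 = 6
  v=4: 4*2 = 8
  v=5: 5*2 = 10
  v=6: 6*2 = 12
Therefore res = [0, 2, 4, 6, 8, 10, 12].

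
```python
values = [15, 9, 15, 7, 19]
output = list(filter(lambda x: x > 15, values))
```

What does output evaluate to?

Step 1: Filter elements > 15:
  15: removed
  9: removed
  15: removed
  7: removed
  19: kept
Therefore output = [19].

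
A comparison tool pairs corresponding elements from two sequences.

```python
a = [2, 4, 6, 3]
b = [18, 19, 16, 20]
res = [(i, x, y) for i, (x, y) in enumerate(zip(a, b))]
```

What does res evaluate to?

Step 1: enumerate(zip(a, b)) gives index with paired elements:
  i=0: (2, 18)
  i=1: (4, 19)
  i=2: (6, 16)
  i=3: (3, 20)
Therefore res = [(0, 2, 18), (1, 4, 19), (2, 6, 16), (3, 3, 20)].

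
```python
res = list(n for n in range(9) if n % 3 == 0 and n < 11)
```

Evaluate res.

Step 1: Filter range(9) where n % 3 == 0 and n < 11:
  n=0: both conditions met, included
  n=1: excluded (1 % 3 != 0)
  n=2: excluded (2 % 3 != 0)
  n=3: both conditions met, included
  n=4: excluded (4 % 3 != 0)
  n=5: excluded (5 % 3 != 0)
  n=6: both conditions met, included
  n=7: excluded (7 % 3 != 0)
  n=8: excluded (8 % 3 != 0)
Therefore res = [0, 3, 6].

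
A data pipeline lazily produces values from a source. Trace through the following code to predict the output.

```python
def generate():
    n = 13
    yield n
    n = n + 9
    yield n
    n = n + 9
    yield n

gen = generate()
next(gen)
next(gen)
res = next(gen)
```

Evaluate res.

Step 1: Trace through generator execution:
  Yield 1: n starts at 13, yield 13
  Yield 2: n = 13 + 9 = 22, yield 22
  Yield 3: n = 22 + 9 = 31, yield 31
Step 2: First next() gets 13, second next() gets the second value, third next() yields 31.
Therefore res = 31.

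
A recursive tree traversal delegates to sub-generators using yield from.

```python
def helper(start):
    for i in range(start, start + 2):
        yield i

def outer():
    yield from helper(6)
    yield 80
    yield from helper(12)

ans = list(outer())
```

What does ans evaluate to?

Step 1: outer() delegates to helper(6):
  yield 6
  yield 7
Step 2: yield 80
Step 3: Delegates to helper(12):
  yield 12
  yield 13
Therefore ans = [6, 7, 80, 12, 13].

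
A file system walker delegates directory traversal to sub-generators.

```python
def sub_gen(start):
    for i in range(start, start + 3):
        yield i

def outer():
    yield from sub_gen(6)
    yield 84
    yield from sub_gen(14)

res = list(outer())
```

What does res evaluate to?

Step 1: outer() delegates to sub_gen(6):
  yield 6
  yield 7
  yield 8
Step 2: yield 84
Step 3: Delegates to sub_gen(14):
  yield 14
  yield 15
  yield 16
Therefore res = [6, 7, 8, 84, 14, 15, 16].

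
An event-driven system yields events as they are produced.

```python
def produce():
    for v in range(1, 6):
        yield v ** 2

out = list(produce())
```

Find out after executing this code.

Step 1: For each v in range(1, 6), yield v**2:
  v=1: yield 1**2 = 1
  v=2: yield 2**2 = 4
  v=3: yield 3**2 = 9
  v=4: yield 4**2 = 16
  v=5: yield 5**2 = 25
Therefore out = [1, 4, 9, 16, 25].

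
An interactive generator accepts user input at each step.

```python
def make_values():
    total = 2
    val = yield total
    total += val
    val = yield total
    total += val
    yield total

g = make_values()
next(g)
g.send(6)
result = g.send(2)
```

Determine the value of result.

Step 1: next() -> yield total=2.
Step 2: send(6) -> val=6, total = 2+6 = 8, yield 8.
Step 3: send(2) -> val=2, total = 8+2 = 10, yield 10.
Therefore result = 10.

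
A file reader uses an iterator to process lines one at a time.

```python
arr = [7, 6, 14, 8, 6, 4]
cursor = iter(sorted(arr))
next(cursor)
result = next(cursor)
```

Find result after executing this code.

Step 1: sorted([7, 6, 14, 8, 6, 4]) = [4, 6, 6, 7, 8, 14].
Step 2: Create iterator and skip 1 elements.
Step 3: next() returns 6.
Therefore result = 6.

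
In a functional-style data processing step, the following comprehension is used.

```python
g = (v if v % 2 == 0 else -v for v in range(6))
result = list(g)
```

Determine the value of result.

Step 1: For each v in range(6), yield v if even, else -v:
  v=0: even, yield 0
  v=1: odd, yield -1
  v=2: even, yield 2
  v=3: odd, yield -3
  v=4: even, yield 4
  v=5: odd, yield -5
Therefore result = [0, -1, 2, -3, 4, -5].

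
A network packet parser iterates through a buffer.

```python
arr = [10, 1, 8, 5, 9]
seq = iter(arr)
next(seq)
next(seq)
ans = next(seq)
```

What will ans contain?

Step 1: Create iterator over [10, 1, 8, 5, 9].
Step 2: next() consumes 10.
Step 3: next() consumes 1.
Step 4: next() returns 8.
Therefore ans = 8.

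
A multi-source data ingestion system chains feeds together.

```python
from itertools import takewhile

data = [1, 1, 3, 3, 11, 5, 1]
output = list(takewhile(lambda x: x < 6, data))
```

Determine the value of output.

Step 1: takewhile stops at first element >= 6:
  1 < 6: take
  1 < 6: take
  3 < 6: take
  3 < 6: take
  11 >= 6: stop
Therefore output = [1, 1, 3, 3].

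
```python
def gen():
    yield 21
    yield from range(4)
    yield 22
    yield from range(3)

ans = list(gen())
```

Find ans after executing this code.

Step 1: Trace yields in order:
  yield 21
  yield 0
  yield 1
  yield 2
  yield 3
  yield 22
  yield 0
  yield 1
  yield 2
Therefore ans = [21, 0, 1, 2, 3, 22, 0, 1, 2].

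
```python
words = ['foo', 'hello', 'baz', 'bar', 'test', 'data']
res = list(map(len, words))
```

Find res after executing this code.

Step 1: Map len() to each word:
  'foo' -> 3
  'hello' -> 5
  'baz' -> 3
  'bar' -> 3
  'test' -> 4
  'data' -> 4
Therefore res = [3, 5, 3, 3, 4, 4].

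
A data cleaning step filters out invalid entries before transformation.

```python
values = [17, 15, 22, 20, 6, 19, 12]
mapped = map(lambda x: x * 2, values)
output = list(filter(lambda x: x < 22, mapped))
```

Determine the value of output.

Step 1: Map x * 2:
  17 -> 34
  15 -> 30
  22 -> 44
  20 -> 40
  6 -> 12
  19 -> 38
  12 -> 24
Step 2: Filter for < 22:
  34: removed
  30: removed
  44: removed
  40: removed
  12: kept
  38: removed
  24: removed
Therefore output = [12].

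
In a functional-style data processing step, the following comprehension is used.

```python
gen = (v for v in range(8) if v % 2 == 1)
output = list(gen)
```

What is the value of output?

Step 1: Filter range(8) keeping only odd values:
  v=0: even, excluded
  v=1: odd, included
  v=2: even, excluded
  v=3: odd, included
  v=4: even, excluded
  v=5: odd, included
  v=6: even, excluded
  v=7: odd, included
Therefore output = [1, 3, 5, 7].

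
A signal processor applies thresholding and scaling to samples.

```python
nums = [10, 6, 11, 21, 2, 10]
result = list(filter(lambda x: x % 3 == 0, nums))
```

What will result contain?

Step 1: Filter elements divisible by 3:
  10 % 3 = 1: removed
  6 % 3 = 0: kept
  11 % 3 = 2: removed
  21 % 3 = 0: kept
  2 % 3 = 2: removed
  10 % 3 = 1: removed
Therefore result = [6, 21].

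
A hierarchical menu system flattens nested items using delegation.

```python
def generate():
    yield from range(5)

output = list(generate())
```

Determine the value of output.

Step 1: yield from delegates to the iterable, yielding each element.
Step 2: Collected values: [0, 1, 2, 3, 4].
Therefore output = [0, 1, 2, 3, 4].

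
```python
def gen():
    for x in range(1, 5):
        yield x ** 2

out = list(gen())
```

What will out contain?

Step 1: For each x in range(1, 5), yield x**2:
  x=1: yield 1**2 = 1
  x=2: yield 2**2 = 4
  x=3: yield 3**2 = 9
  x=4: yield 4**2 = 16
Therefore out = [1, 4, 9, 16].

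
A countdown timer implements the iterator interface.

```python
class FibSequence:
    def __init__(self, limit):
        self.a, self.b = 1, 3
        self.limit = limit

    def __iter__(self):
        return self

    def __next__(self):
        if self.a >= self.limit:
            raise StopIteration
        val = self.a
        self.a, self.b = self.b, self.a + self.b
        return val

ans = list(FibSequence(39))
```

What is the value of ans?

Step 1: Fibonacci-like sequence (a=1, b=3) until >= 39:
  Yield 1, then a,b = 3,4
  Yield 3, then a,b = 4,7
  Yield 4, then a,b = 7,11
  Yield 7, then a,b = 11,18
  Yield 11, then a,b = 18,29
  Yield 18, then a,b = 29,47
  Yield 29, then a,b = 47,76
Step 2: 47 >= 39, stop.
Therefore ans = [1, 3, 4, 7, 11, 18, 29].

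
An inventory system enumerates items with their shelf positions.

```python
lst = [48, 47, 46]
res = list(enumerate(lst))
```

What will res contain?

Step 1: enumerate pairs each element with its index:
  (0, 48)
  (1, 47)
  (2, 46)
Therefore res = [(0, 48), (1, 47), (2, 46)].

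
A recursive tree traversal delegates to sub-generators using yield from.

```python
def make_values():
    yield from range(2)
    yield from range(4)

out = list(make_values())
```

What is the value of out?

Step 1: Trace yields in order:
  yield 0
  yield 1
  yield 0
  yield 1
  yield 2
  yield 3
Therefore out = [0, 1, 0, 1, 2, 3].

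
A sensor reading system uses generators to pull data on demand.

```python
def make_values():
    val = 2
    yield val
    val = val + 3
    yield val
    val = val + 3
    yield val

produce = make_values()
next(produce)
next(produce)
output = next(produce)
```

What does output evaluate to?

Step 1: Trace through generator execution:
  Yield 1: val starts at 2, yield 2
  Yield 2: val = 2 + 3 = 5, yield 5
  Yield 3: val = 5 + 3 = 8, yield 8
Step 2: First next() gets 2, second next() gets the second value, third next() yields 8.
Therefore output = 8.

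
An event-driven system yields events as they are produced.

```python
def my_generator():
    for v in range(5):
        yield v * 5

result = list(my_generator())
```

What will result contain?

Step 1: For each v in range(5), yield v * 5:
  v=0: yield 0 * 5 = 0
  v=1: yield 1 * 5 = 5
  v=2: yield 2 * 5 = 10
  v=3: yield 3 * 5 = 15
  v=4: yield 4 * 5 = 20
Therefore result = [0, 5, 10, 15, 20].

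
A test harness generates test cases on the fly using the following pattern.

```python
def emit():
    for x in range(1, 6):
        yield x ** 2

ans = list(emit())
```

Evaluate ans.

Step 1: For each x in range(1, 6), yield x**2:
  x=1: yield 1**2 = 1
  x=2: yield 2**2 = 4
  x=3: yield 3**2 = 9
  x=4: yield 4**2 = 16
  x=5: yield 5**2 = 25
Therefore ans = [1, 4, 9, 16, 25].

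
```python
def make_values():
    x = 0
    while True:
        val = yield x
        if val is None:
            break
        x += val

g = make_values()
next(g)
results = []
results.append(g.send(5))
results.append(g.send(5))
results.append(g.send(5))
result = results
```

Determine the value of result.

Step 1: next(g) -> yield 0.
Step 2: send(5) -> x = 5, yield 5.
Step 3: send(5) -> x = 10, yield 10.
Step 4: send(5) -> x = 15, yield 15.
Therefore result = [5, 10, 15].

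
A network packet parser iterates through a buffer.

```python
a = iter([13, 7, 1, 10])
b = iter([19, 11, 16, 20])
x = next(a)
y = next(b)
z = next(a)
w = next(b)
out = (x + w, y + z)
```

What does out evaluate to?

Step 1: a iterates [13, 7, 1, 10], b iterates [19, 11, 16, 20].
Step 2: x = next(a) = 13, y = next(b) = 19.
Step 3: z = next(a) = 7, w = next(b) = 11.
Step 4: out = (13 + 11, 19 + 7) = (24, 26).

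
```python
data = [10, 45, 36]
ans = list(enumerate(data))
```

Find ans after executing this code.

Step 1: enumerate pairs each element with its index:
  (0, 10)
  (1, 45)
  (2, 36)
Therefore ans = [(0, 10), (1, 45), (2, 36)].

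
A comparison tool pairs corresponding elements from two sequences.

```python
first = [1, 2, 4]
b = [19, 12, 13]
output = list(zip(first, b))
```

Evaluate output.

Step 1: zip pairs elements at same index:
  Index 0: (1, 19)
  Index 1: (2, 12)
  Index 2: (4, 13)
Therefore output = [(1, 19), (2, 12), (4, 13)].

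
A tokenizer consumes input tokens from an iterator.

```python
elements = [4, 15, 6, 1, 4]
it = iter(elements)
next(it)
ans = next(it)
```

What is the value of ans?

Step 1: Create iterator over [4, 15, 6, 1, 4].
Step 2: next() consumes 4.
Step 3: next() returns 15.
Therefore ans = 15.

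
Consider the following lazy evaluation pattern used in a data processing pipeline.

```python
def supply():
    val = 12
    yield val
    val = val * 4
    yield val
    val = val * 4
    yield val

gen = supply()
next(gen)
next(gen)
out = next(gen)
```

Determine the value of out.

Step 1: Trace through generator execution:
  Yield 1: val starts at 12, yield 12
  Yield 2: val = 12 * 4 = 48, yield 48
  Yield 3: val = 48 * 4 = 192, yield 192
Step 2: First next() gets 12, second next() gets the second value, third next() yields 192.
Therefore out = 192.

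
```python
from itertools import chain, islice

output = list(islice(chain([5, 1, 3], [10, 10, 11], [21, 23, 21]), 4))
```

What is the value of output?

Step 1: chain([5, 1, 3], [10, 10, 11], [21, 23, 21]) = [5, 1, 3, 10, 10, 11, 21, 23, 21].
Step 2: islice takes first 4 elements: [5, 1, 3, 10].
Therefore output = [5, 1, 3, 10].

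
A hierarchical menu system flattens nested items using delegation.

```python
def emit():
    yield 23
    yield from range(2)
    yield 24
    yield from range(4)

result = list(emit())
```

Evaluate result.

Step 1: Trace yields in order:
  yield 23
  yield 0
  yield 1
  yield 24
  yield 0
  yield 1
  yield 2
  yield 3
Therefore result = [23, 0, 1, 24, 0, 1, 2, 3].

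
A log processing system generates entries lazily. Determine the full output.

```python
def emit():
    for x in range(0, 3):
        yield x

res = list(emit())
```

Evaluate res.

Step 1: The generator yields each value from range(0, 3).
Step 2: list() consumes all yields: [0, 1, 2].
Therefore res = [0, 1, 2].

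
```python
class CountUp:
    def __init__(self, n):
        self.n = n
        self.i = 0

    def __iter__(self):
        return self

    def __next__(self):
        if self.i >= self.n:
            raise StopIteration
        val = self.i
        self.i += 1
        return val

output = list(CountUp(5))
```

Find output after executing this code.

Step 1: CountUp(5) creates an iterator counting 0 to 4.
Step 2: list() consumes all values: [0, 1, 2, 3, 4].
Therefore output = [0, 1, 2, 3, 4].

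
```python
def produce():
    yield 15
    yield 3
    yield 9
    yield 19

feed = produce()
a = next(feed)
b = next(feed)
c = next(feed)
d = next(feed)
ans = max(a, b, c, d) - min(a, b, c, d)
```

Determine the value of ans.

Step 1: Create generator and consume all values:
  a = next(feed) = 15
  b = next(feed) = 3
  c = next(feed) = 9
  d = next(feed) = 19
Step 2: max = 19, min = 3, ans = 19 - 3 = 16.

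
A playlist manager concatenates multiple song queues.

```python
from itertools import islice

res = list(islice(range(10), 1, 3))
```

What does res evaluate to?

Step 1: islice(range(10), 1, 3) takes elements at indices [1, 3).
Step 2: Elements: [1, 2].
Therefore res = [1, 2].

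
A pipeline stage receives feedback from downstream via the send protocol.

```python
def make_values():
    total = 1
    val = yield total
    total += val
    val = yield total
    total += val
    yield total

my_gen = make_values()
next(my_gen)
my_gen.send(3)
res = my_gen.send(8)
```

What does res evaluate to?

Step 1: next() -> yield total=1.
Step 2: send(3) -> val=3, total = 1+3 = 4, yield 4.
Step 3: send(8) -> val=8, total = 4+8 = 12, yield 12.
Therefore res = 12.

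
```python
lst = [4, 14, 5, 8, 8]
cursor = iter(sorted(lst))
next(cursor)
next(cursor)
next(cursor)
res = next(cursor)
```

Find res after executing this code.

Step 1: sorted([4, 14, 5, 8, 8]) = [4, 5, 8, 8, 14].
Step 2: Create iterator and skip 3 elements.
Step 3: next() returns 8.
Therefore res = 8.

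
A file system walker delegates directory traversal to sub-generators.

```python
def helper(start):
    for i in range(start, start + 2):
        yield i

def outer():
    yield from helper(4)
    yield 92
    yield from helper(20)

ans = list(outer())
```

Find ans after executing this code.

Step 1: outer() delegates to helper(4):
  yield 4
  yield 5
Step 2: yield 92
Step 3: Delegates to helper(20):
  yield 20
  yield 21
Therefore ans = [4, 5, 92, 20, 21].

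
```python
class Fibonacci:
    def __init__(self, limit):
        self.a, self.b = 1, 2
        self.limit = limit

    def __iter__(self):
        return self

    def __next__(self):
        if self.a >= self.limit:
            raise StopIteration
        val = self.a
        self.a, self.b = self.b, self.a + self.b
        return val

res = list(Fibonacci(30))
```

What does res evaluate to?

Step 1: Fibonacci-like sequence (a=1, b=2) until >= 30:
  Yield 1, then a,b = 2,3
  Yield 2, then a,b = 3,5
  Yield 3, then a,b = 5,8
  Yield 5, then a,b = 8,13
  Yield 8, then a,b = 13,21
  Yield 13, then a,b = 21,34
  Yield 21, then a,b = 34,55
Step 2: 34 >= 30, stop.
Therefore res = [1, 2, 3, 5, 8, 13, 21].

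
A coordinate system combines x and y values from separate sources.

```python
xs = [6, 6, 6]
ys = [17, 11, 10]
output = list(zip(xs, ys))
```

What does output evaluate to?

Step 1: zip pairs elements at same index:
  Index 0: (6, 17)
  Index 1: (6, 11)
  Index 2: (6, 10)
Therefore output = [(6, 17), (6, 11), (6, 10)].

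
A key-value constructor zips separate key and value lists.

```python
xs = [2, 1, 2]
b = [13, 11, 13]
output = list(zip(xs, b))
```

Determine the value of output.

Step 1: zip pairs elements at same index:
  Index 0: (2, 13)
  Index 1: (1, 11)
  Index 2: (2, 13)
Therefore output = [(2, 13), (1, 11), (2, 13)].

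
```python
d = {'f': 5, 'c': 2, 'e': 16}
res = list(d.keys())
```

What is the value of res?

Step 1: d.keys() returns the dictionary keys in insertion order.
Therefore res = ['f', 'c', 'e'].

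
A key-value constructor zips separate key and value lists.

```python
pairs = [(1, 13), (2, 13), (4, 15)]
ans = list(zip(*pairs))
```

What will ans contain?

Step 1: zip(*pairs) transposes: unzips [(1, 13), (2, 13), (4, 15)] into separate sequences.
Step 2: First elements: (1, 2, 4), second elements: (13, 13, 15).
Therefore ans = [(1, 2, 4), (13, 13, 15)].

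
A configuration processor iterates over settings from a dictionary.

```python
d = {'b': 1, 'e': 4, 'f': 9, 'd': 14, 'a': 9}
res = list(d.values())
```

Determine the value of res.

Step 1: d.values() returns the dictionary values in insertion order.
Therefore res = [1, 4, 9, 14, 9].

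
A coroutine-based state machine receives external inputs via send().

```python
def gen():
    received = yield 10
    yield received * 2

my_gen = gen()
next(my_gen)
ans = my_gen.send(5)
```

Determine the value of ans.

Step 1: next(my_gen) advances to first yield, producing 10.
Step 2: send(5) resumes, received = 5.
Step 3: yield received * 2 = 5 * 2 = 10.
Therefore ans = 10.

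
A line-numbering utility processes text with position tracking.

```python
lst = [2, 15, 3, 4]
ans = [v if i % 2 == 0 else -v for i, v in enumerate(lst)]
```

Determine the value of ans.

Step 1: For each (i, v), keep v if i is even, negate if odd:
  i=0 (even): keep 2
  i=1 (odd): negate to -15
  i=2 (even): keep 3
  i=3 (odd): negate to -4
Therefore ans = [2, -15, 3, -4].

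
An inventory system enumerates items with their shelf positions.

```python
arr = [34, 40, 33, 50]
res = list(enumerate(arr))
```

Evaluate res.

Step 1: enumerate pairs each element with its index:
  (0, 34)
  (1, 40)
  (2, 33)
  (3, 50)
Therefore res = [(0, 34), (1, 40), (2, 33), (3, 50)].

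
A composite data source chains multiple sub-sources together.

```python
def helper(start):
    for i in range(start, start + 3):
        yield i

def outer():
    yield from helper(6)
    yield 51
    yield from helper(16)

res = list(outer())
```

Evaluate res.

Step 1: outer() delegates to helper(6):
  yield 6
  yield 7
  yield 8
Step 2: yield 51
Step 3: Delegates to helper(16):
  yield 16
  yield 17
  yield 18
Therefore res = [6, 7, 8, 51, 16, 17, 18].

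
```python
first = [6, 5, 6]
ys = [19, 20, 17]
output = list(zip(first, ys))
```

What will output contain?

Step 1: zip pairs elements at same index:
  Index 0: (6, 19)
  Index 1: (5, 20)
  Index 2: (6, 17)
Therefore output = [(6, 19), (5, 20), (6, 17)].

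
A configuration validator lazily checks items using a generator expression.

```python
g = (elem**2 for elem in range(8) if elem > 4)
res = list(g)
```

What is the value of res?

Step 1: For range(8), keep elem > 4, then square:
  elem=0: 0 <= 4, excluded
  elem=1: 1 <= 4, excluded
  elem=2: 2 <= 4, excluded
  elem=3: 3 <= 4, excluded
  elem=4: 4 <= 4, excluded
  elem=5: 5 > 4, yield 5**2 = 25
  elem=6: 6 > 4, yield 6**2 = 36
  elem=7: 7 > 4, yield 7**2 = 49
Therefore res = [25, 36, 49].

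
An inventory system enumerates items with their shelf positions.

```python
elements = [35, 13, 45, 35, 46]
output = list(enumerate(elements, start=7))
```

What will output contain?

Step 1: enumerate with start=7:
  (7, 35)
  (8, 13)
  (9, 45)
  (10, 35)
  (11, 46)
Therefore output = [(7, 35), (8, 13), (9, 45), (10, 35), (11, 46)].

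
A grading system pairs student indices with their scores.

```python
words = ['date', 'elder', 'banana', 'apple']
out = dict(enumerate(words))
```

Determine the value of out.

Step 1: enumerate pairs indices with words:
  0 -> 'date'
  1 -> 'elder'
  2 -> 'banana'
  3 -> 'apple'
Therefore out = {0: 'date', 1: 'elder', 2: 'banana', 3: 'apple'}.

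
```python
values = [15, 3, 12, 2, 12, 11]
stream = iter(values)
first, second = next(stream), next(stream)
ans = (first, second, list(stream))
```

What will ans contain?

Step 1: Create iterator over [15, 3, 12, 2, 12, 11].
Step 2: first = 15, second = 3.
Step 3: Remaining elements: [12, 2, 12, 11].
Therefore ans = (15, 3, [12, 2, 12, 11]).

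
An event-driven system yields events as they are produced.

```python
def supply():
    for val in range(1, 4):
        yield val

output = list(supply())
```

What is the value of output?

Step 1: The generator yields each value from range(1, 4).
Step 2: list() consumes all yields: [1, 2, 3].
Therefore output = [1, 2, 3].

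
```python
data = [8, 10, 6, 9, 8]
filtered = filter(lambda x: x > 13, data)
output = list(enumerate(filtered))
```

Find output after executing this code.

Step 1: Filter [8, 10, 6, 9, 8] for > 13: [].
Step 2: enumerate re-indexes from 0: [].
Therefore output = [].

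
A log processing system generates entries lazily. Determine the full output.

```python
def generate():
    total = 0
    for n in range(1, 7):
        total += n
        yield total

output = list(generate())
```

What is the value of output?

Step 1: Generator accumulates running sum:
  n=1: total = 1, yield 1
  n=2: total = 3, yield 3
  n=3: total = 6, yield 6
  n=4: total = 10, yield 10
  n=5: total = 15, yield 15
  n=6: total = 21, yield 21
Therefore output = [1, 3, 6, 10, 15, 21].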